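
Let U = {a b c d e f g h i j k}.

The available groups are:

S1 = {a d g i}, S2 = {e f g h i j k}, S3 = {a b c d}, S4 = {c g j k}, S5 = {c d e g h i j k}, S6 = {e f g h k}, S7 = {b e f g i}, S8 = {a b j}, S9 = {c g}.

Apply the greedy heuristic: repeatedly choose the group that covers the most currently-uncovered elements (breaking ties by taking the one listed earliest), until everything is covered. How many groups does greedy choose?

Greedy: pick S5 (covers 8 new) → pick S3 (covers 2 new) → pick S2 (covers 1 new). Total picks: 3.
(The true minimum cover uses only 2 groups, so greedy is not optimal here.)

3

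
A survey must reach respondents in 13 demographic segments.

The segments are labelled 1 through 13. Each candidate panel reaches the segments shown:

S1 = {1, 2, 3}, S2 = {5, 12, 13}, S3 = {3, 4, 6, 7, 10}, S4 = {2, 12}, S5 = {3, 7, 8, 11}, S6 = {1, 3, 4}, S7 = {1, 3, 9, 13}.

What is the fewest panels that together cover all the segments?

5

Take {S2, S3, S4, S5, S7}. Their union is {1, 2, 3, 4, 5, 6, 7, 8, 9, 10, 11, 12, 13}, which is all 13 segments.
No 4 of the 7 panels cover everything (all 35 combinations miss at least one segment), so 5 is optimal.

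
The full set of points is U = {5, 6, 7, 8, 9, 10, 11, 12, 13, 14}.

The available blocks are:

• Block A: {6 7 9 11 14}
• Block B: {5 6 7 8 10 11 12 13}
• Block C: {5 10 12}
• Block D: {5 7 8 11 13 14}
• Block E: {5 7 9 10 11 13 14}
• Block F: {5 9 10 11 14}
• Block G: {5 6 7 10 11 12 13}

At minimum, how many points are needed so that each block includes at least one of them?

H = {7, 10} meets every block (each contains at least one member of H), and |H| = 2.
The blocks A, C are pairwise disjoint, so any hitting set needs a separate point for each — at least 2. Hence 2 is optimal.

2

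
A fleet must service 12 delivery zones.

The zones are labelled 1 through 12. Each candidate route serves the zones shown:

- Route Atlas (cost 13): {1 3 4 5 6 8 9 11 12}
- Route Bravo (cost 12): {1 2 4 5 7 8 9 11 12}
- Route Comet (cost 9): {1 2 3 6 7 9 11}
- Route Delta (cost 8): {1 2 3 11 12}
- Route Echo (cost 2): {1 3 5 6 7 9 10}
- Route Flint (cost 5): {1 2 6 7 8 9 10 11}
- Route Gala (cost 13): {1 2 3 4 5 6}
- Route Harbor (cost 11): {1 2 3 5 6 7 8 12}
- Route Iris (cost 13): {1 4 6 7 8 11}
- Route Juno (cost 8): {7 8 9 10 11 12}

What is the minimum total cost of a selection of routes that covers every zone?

14

Bravo, Echo together cover every zone (Bravo ∪ Echo = {1, 2, 3, 4, 5, 6, 7, 8, 9, 10, 11, 12}); total cost 12 + 2 = 14.
The greedy pick Echo, Flint, Bravo costs 19; no covering selection beats 14.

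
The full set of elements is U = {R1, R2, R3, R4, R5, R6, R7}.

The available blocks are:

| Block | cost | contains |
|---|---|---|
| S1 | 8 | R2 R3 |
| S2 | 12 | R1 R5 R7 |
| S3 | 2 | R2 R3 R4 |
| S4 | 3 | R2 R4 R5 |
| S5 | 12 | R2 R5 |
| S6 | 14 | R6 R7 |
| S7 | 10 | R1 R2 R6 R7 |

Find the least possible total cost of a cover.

15

S3, S4, S7 together cover every element (S3 ∪ S4 ∪ S7 = {R1, R2, R3, R4, R5, R6, R7}); total cost 2 + 3 + 10 = 15.
No covering selection has total cost below 15.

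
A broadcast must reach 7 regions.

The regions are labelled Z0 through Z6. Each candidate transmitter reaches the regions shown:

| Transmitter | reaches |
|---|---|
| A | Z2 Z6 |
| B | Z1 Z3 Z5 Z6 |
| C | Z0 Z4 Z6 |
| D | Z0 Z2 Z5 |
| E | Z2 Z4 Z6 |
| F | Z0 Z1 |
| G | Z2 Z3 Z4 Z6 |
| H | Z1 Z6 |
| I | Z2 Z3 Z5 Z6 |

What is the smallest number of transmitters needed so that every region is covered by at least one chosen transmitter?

B and E and F together: B ∪ E ∪ F = {Z0, Z1, Z2, Z3, Z4, Z5, Z6} — every region is covered.
No 2 of the 9 transmitters cover everything (all 36 combinations miss at least one region), so 3 is optimal.

3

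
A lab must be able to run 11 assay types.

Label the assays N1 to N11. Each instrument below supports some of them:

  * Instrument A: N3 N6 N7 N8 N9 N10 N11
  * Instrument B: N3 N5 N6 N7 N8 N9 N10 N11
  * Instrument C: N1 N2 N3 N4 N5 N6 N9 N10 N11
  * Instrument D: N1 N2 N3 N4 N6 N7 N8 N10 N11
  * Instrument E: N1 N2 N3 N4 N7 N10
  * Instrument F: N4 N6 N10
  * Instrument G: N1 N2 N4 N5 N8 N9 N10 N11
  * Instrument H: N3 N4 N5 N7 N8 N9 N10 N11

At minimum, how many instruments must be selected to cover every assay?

2

Take {D, H}. Their union is {N1, N2, N3, N4, N5, N6, N7, N8, N9, N10, N11}, which is all 11 assays.
No single instrument has all 11 assays (the largest, C, has 9), so 2 is optimal.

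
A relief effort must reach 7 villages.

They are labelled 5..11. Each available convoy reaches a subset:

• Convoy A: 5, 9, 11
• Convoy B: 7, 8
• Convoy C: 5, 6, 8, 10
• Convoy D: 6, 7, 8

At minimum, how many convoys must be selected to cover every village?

A and B and C together: A ∪ B ∪ C = {5, 6, 7, 8, 9, 10, 11} — every village is covered.
Only A contains 9, so A is forced; the remaining 4 villages need at least 2 more convoys (each remaining convoy adds at most 3) — so at least 3 convoys are needed, and 3 is optimal.

3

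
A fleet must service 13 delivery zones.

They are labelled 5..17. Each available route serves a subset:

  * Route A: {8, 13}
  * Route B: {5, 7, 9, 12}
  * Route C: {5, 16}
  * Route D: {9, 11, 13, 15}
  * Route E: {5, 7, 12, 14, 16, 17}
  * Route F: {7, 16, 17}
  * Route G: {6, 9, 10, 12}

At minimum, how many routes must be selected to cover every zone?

A and D and E and G together: A ∪ D ∪ E ∪ G = {5, 6, 7, 8, 9, 10, 11, 12, 13, 14, 15, 16, 17} — every zone is covered.
No 3 of the 7 routes cover everything (all 35 combinations miss at least one zone), so 4 is optimal.

4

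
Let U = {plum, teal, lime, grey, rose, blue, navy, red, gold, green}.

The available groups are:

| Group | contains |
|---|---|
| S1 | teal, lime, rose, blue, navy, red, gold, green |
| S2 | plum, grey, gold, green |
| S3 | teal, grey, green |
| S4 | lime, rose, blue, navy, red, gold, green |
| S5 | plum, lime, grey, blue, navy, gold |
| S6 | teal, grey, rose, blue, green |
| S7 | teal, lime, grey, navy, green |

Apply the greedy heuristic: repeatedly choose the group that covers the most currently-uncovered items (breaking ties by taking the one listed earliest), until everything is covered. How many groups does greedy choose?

Greedy: pick S1 (covers 8 new) → pick S2 (covers 2 new). Total picks: 2.

2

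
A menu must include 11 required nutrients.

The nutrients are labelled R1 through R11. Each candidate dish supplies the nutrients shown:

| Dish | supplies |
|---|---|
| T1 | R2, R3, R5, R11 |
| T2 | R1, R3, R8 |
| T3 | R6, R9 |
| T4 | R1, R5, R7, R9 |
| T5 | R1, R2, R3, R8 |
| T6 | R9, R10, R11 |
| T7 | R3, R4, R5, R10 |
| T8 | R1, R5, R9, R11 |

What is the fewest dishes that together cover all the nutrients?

Take {T3, T4, T5, T7, T8}. Their union is {R1, R2, R3, R4, R5, R6, R7, R8, R9, R10, R11}, which is all 11 nutrients.
No 4 of the 8 dishes cover everything (all 70 combinations miss at least one nutrient), so 5 is optimal.

5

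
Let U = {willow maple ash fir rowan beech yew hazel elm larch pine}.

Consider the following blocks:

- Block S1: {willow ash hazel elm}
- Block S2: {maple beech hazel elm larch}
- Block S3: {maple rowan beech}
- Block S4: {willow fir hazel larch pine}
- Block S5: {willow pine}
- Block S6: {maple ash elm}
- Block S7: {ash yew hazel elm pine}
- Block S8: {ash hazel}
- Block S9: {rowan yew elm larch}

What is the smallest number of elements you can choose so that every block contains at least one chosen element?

The 4 elements {ash, rowan, elm, pine} hit every block.
No choice of 3 elements meets every block, so 4 is the minimum.

4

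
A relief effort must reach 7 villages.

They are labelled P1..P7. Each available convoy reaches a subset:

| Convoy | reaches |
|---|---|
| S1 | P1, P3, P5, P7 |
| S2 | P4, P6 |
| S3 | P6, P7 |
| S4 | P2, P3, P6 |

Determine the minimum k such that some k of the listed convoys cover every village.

3

Take {S1, S2, S4}. Their union is {P1, P2, P3, P4, P5, P6, P7}, which is all 7 villages.
Only S1 contains P1, so S1 is forced; the remaining 3 villages need at least 2 more convoys (each remaining convoy adds at most 2) — so at least 3 convoys are needed, and 3 is optimal.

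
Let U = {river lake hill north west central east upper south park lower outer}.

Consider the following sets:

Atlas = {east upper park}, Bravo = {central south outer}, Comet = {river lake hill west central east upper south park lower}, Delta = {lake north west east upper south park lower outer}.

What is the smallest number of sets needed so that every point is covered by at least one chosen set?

2

Comet and Delta cover everything between them: the union {river, lake, hill, north, west, central, east, upper, south, park, lower, outer} is all of U.
No single set has all 12 points (the largest, Comet, has 10), so 2 is optimal.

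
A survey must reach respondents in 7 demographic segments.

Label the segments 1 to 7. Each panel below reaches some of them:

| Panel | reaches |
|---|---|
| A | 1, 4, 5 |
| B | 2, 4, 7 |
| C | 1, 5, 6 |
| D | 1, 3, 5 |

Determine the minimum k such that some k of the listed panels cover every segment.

Take {B, C, D}. Their union is {1, 2, 3, 4, 5, 6, 7}, which is all 7 segments.
Each panel has at most 3 segments, and 2·3 = 6 < 7 — so at least 3 panels are needed, and 3 is optimal.

3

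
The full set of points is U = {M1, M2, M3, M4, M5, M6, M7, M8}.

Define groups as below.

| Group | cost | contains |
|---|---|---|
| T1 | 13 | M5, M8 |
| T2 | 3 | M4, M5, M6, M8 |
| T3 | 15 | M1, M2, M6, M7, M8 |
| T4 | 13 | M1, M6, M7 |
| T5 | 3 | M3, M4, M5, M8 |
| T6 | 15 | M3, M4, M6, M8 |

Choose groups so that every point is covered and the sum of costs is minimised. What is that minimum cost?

18

T3, T5 together cover every point (T3 ∪ T5 = {M1, M2, M3, M4, M5, M6, M7, M8}); total cost 15 + 3 = 18.
The greedy pick T2, T5, T3 costs 21; no covering selection beats 18.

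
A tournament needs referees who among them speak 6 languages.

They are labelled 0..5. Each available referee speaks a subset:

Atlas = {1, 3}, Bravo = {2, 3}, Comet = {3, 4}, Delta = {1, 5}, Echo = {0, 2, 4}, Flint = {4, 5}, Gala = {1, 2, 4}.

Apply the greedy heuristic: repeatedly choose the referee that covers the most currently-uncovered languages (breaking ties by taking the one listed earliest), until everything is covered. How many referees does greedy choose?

Greedy: pick Echo (covers 3 new) → pick Atlas (covers 2 new) → pick Delta (covers 1 new). Total picks: 3.

3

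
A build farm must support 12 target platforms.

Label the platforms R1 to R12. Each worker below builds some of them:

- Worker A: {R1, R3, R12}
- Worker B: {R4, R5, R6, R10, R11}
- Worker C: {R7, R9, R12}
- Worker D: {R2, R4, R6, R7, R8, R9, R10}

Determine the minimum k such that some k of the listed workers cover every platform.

3

Take {A, B, D}. Their union is {R1, R2, R3, R4, R5, R6, R7, R8, R9, R10, R11, R12}, which is all 12 platforms.
Only A contains R1, so A is forced; the remaining 9 platforms need at least 2 more workers (each remaining worker adds at most 7) — so at least 3 workers are needed, and 3 is optimal.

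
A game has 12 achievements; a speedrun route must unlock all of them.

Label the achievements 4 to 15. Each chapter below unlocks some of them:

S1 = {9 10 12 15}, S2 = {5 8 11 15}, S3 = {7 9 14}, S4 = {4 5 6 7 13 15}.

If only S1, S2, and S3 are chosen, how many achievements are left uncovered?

3

Union of S1, S2, S3 = {5, 7, 8, 9, 10, 11, 12, 14, 15}.
Not covered: 4, 6, 13 — 3 achievements.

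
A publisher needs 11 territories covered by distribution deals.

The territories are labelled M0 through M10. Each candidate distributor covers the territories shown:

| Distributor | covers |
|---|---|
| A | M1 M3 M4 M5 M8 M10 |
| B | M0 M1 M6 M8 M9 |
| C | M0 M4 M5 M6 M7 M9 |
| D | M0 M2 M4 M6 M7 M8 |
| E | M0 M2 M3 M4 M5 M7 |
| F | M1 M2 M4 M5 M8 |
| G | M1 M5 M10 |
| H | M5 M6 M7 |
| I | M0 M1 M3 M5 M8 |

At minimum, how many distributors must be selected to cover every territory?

Take {A, B, D}. Their union is {M0, M1, M2, M3, M4, M5, M6, M7, M8, M9, M10}, which is all 11 territories.
No 2 of the 9 distributors cover everything (all 36 combinations miss at least one territory), so 3 is optimal.

3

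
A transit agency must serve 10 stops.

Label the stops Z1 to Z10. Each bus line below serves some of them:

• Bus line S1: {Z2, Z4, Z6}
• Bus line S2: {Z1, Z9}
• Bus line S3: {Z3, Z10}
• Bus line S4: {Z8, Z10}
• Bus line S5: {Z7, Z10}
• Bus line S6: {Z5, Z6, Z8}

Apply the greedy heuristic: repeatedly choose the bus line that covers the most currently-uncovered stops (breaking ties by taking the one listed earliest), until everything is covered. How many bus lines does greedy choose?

Greedy: pick S1 (covers 3 new) → pick S2 (covers 2 new) → pick S3 (covers 2 new) → pick S6 (covers 2 new) → pick S5 (covers 1 new). Total picks: 5.

5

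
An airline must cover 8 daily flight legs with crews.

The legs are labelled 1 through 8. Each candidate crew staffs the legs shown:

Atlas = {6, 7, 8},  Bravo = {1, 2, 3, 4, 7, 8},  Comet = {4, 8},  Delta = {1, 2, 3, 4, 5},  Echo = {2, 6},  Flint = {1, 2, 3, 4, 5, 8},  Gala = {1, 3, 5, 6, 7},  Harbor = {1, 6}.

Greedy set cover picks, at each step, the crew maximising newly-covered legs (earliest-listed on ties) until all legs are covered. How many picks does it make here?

2

Greedy: pick Bravo (covers 6 new) → pick Gala (covers 2 new). Total picks: 2.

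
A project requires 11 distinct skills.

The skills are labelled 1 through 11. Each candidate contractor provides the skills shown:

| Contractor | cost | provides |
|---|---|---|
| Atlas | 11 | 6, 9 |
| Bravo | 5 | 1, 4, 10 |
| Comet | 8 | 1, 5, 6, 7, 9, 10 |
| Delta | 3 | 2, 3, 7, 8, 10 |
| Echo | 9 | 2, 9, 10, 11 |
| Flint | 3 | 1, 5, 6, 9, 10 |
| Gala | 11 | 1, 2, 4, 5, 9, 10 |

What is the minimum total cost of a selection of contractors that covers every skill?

20

Bravo, Delta, Echo, Flint together cover every skill (Bravo ∪ Delta ∪ Echo ∪ Flint = {1, 2, 3, 4, 5, 6, 7, 8, 9, 10, 11}); total cost 5 + 3 + 9 + 3 = 20.
No covering selection has total cost below 20.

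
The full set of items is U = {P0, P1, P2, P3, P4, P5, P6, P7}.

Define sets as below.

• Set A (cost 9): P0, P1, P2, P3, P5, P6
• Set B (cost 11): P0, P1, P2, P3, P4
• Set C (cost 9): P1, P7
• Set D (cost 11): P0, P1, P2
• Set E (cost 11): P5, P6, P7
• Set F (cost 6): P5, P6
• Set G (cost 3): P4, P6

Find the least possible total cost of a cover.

A, C, G together cover every item (A ∪ C ∪ G = {P0, P1, P2, P3, P4, P5, P6, P7}); total cost 9 + 9 + 3 = 21.
No covering selection has total cost below 21.

21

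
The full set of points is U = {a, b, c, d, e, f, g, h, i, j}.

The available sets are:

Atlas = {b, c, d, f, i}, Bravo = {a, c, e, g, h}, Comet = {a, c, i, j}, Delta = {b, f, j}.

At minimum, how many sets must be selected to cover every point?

Take {Atlas, Bravo, Comet}. Their union is {a, b, c, d, e, f, g, h, i, j}, which is all 10 points.
Only Atlas contains d, so Atlas is forced; the remaining 5 points need at least 2 more sets (each remaining set adds at most 4) — so at least 3 sets are needed, and 3 is optimal.

3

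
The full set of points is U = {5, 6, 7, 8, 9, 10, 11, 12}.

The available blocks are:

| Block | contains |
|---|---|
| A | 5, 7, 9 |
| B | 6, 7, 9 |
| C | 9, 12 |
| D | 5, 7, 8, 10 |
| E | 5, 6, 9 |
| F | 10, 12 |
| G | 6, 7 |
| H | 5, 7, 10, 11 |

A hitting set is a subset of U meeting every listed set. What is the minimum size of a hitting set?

3

The 3 points {5, 6, 12} hit every block.
No choice of 2 points meets every block, so 3 is the minimum.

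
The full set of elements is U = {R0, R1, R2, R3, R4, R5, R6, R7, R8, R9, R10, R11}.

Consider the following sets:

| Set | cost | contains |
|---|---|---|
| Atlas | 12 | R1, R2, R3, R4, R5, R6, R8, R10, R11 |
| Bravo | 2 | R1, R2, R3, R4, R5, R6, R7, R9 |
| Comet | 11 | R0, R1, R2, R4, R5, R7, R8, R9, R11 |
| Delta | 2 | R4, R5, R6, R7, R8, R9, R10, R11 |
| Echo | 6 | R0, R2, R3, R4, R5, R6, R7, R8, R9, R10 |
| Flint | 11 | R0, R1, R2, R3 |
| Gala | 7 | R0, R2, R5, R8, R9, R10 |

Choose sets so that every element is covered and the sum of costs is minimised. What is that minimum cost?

10

Bravo, Delta, Echo together cover every element (Bravo ∪ Delta ∪ Echo = {R0, R1, R2, R3, R4, R5, R6, R7, R8, R9, R10, R11}); total cost 2 + 2 + 6 = 10.
No covering selection has total cost below 10.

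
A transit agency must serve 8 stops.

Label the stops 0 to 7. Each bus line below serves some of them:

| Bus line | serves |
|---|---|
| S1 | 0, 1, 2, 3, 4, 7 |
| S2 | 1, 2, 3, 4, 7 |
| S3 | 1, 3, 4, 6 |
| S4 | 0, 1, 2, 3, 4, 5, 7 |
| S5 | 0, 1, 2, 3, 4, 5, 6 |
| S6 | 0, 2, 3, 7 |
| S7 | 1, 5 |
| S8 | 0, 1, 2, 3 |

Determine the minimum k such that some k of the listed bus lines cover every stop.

2

Take {S1, S5}. Their union is {0, 1, 2, 3, 4, 5, 6, 7}, which is all 8 stops.
No single bus line has all 8 stops (the largest, S4, has 7), so 2 is optimal.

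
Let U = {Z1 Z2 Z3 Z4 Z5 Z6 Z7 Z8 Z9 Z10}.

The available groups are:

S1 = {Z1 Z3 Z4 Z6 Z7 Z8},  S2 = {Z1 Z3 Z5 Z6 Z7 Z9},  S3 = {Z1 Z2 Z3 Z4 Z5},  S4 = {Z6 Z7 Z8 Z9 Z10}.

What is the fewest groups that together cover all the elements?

2

S3 and S4 cover everything between them: the union {Z1, Z2, Z3, Z4, Z5, Z6, Z7, Z8, Z9, Z10} is all of U.
No single group has all 10 elements (the largest, S1, has 6), so 2 is optimal.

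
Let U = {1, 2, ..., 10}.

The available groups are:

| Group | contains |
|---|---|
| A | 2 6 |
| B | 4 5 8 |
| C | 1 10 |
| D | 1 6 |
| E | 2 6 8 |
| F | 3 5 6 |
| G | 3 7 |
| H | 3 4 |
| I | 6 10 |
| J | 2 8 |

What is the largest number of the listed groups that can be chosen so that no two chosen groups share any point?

4

A, B, C, G are pairwise disjoint (A={2,6}; B={4,5,8}; C={1,10}; G={3,7}).
Every remaining group overlaps one of these, and no 5 of the listed groups are pairwise disjoint, so 4 is the maximum.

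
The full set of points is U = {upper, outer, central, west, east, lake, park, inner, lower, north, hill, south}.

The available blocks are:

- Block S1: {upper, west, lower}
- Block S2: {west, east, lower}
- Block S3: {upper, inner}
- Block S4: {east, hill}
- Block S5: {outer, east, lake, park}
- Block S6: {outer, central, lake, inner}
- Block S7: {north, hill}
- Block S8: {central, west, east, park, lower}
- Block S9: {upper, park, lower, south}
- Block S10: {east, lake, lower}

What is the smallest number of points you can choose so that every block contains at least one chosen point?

4

The 4 points {upper, east, inner, hill} hit every block.
No choice of 3 points meets every block, so 4 is the minimum.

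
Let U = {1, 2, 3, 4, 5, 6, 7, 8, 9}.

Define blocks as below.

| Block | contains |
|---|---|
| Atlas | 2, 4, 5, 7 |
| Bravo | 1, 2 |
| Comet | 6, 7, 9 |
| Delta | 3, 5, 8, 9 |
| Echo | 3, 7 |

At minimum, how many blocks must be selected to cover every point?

4

Atlas, Bravo, Comet, and Delta cover everything between them: the union {1, 2, 3, 4, 5, 6, 7, 8, 9} is all of U.
No 3 of the 5 blocks cover everything (all 10 combinations miss at least one point), so 4 is optimal.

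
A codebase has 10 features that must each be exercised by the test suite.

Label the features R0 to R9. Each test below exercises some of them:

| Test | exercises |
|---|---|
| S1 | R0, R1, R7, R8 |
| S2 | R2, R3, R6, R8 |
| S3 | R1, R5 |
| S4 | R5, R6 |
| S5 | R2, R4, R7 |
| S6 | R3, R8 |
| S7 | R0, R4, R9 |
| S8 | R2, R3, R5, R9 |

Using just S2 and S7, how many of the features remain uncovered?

3

Union of S2, S7 = {R0, R2, R3, R4, R6, R8, R9}.
Not covered: R1, R5, R7 — 3 features.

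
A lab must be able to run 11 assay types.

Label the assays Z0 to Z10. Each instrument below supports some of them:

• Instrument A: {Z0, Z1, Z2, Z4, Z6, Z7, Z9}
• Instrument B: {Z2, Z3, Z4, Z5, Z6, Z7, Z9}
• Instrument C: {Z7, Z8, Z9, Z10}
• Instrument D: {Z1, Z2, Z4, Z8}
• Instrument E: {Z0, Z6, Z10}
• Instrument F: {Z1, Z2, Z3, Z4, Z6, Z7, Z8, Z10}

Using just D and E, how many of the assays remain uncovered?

4

Union of D, E = {Z0, Z1, Z2, Z4, Z6, Z8, Z10}.
Not covered: Z3, Z5, Z7, Z9 — 4 assays.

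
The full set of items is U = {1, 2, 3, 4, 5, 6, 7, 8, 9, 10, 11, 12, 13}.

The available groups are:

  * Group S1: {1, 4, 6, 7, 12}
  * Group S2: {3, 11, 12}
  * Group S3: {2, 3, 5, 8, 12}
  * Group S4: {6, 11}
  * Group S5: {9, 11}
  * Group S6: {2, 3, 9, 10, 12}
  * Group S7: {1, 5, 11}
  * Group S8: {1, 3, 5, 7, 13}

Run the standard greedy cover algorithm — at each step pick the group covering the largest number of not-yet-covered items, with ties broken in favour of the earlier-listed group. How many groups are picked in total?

5

Greedy: pick S1 (covers 5 new) → pick S3 (covers 4 new) → pick S5 (covers 2 new) → pick S6 (covers 1 new) → pick S8 (covers 1 new). Total picks: 5.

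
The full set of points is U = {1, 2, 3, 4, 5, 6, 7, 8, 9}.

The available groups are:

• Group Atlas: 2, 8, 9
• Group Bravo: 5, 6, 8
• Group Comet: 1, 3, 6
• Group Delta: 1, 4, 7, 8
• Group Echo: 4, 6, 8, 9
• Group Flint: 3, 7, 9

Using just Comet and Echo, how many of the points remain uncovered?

Union of Comet, Echo = {1, 3, 4, 6, 8, 9}.
Not covered: 2, 5, 7 — 3 points.

3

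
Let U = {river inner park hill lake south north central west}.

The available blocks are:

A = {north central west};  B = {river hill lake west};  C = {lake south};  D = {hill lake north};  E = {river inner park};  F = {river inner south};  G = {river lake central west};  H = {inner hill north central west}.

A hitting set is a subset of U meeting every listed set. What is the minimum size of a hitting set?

T = {river, south, north} meets every block (each contains at least one member of T), and |T| = 3.
The blocks A, C, E are pairwise disjoint, so any hitting set needs a separate element for each — at least 3. Hence 3 is optimal.

3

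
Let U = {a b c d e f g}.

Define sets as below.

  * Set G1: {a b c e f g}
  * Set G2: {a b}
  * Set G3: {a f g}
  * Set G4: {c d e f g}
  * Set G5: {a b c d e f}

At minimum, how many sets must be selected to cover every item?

G4 and G5 together: G4 ∪ G5 = {a, b, c, d, e, f, g} — every item is covered.
No single set has all 7 items (the largest, G1, has 6), so 2 is optimal.

2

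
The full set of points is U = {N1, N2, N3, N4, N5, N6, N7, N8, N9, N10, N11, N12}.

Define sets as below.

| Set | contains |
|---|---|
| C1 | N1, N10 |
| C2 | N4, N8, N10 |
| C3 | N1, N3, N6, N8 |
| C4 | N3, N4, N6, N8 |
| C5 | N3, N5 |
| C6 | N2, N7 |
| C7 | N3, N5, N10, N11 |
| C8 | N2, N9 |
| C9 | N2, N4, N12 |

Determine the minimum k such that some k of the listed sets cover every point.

Take {C3, C6, C7, C8, C9}. Their union is {N1, N2, N3, N4, N5, N6, N7, N8, N9, N10, N11, N12}, which is all 12 points.
No 4 of the 9 sets cover everything (all 126 combinations miss at least one point), so 5 is optimal.

5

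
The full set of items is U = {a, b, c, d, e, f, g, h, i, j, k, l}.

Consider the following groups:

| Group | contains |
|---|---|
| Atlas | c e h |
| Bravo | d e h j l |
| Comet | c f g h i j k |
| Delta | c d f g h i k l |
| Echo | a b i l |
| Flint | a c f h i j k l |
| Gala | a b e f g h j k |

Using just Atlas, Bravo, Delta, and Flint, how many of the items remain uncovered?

1

Union of Atlas, Bravo, Delta, Flint = {a, c, d, e, f, g, h, i, j, k, l}.
Not covered: b — 1 item.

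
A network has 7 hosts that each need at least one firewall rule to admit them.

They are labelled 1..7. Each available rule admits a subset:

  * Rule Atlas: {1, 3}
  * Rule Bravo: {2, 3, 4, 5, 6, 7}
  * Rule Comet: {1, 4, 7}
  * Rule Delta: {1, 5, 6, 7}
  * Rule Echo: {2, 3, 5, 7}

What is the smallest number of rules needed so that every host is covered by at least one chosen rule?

2

Take {Atlas, Bravo}. Their union is {1, 2, 3, 4, 5, 6, 7}, which is all 7 hosts.
No single rule has all 7 hosts (the largest, Bravo, has 6), so 2 is optimal.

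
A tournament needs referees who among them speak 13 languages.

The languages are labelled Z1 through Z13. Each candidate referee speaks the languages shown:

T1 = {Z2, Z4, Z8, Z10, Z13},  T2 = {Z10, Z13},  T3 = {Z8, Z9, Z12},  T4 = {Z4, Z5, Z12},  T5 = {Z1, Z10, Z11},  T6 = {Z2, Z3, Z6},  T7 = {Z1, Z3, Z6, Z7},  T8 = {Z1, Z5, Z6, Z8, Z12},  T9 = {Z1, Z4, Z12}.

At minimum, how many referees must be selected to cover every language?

T1 and T3 and T5 and T7 and T8 together: T1 ∪ T3 ∪ T5 ∪ T7 ∪ T8 = {Z1, Z2, Z3, Z4, Z5, Z6, Z7, Z8, Z9, Z10, Z11, Z12, Z13} — every language is covered.
No 4 of the 9 referees cover everything (all 126 combinations miss at least one language), so 5 is optimal.

5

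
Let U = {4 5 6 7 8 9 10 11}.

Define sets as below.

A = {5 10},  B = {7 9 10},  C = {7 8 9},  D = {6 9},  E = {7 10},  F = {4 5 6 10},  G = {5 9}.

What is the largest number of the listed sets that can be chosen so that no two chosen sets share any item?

A, D are pairwise disjoint (A={5,10}; D={6,9}).
Every remaining set overlaps one of these, and no 3 of the listed sets are pairwise disjoint, so 2 is the maximum.

2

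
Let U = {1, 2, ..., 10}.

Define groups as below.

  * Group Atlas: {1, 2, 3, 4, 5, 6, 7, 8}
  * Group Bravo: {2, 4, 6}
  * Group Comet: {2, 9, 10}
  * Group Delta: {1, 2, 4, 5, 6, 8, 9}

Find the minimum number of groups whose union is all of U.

2

Atlas and Comet together: Atlas ∪ Comet = {1, 2, 3, 4, 5, 6, 7, 8, 9, 10} — every element is covered.
No single group has all 10 elements (the largest, Atlas, has 8), so 2 is optimal.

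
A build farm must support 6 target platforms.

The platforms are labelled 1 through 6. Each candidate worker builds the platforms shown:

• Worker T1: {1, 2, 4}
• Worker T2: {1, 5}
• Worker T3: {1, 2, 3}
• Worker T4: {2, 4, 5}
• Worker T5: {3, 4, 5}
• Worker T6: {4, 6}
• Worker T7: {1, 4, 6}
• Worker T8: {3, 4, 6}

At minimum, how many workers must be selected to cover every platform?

3

T1 and T5 and T6 together: T1 ∪ T5 ∪ T6 = {1, 2, 3, 4, 5, 6} — every platform is covered.
No 2 of the 8 workers cover everything (all 28 combinations miss at least one platform), so 3 is optimal.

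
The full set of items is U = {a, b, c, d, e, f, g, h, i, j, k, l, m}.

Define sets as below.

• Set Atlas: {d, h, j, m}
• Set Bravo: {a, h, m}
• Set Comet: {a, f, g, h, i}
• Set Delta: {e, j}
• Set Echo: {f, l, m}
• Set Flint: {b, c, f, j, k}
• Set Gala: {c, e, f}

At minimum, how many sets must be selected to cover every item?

5

Atlas and Comet and Echo and Flint and Gala together: Atlas ∪ Comet ∪ Echo ∪ Flint ∪ Gala = {a, b, c, d, e, f, g, h, i, j, k, l, m} — every item is covered.
No 4 of the 7 sets cover everything (all 35 combinations miss at least one item), so 5 is optimal.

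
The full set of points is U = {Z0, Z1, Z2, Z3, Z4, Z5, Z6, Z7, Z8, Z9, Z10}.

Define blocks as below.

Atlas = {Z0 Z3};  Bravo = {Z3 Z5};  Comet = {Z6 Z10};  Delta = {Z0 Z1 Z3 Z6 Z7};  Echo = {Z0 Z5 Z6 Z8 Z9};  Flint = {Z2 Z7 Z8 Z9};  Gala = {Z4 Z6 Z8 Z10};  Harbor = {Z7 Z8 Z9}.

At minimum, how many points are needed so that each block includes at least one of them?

H = {Z3, Z6, Z8} meets every block (each contains at least one member of H), and |H| = 3.
The blocks Atlas, Comet, Harbor are pairwise disjoint, so any hitting set needs a separate point for each — at least 3. Hence 3 is optimal.

3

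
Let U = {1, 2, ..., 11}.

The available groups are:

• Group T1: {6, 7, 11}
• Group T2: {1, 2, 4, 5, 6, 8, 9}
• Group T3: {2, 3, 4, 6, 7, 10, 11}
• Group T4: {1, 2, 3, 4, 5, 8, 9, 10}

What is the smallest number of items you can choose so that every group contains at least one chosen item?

The 2 items {4, 6} hit every group.
The groups T1, T4 are pairwise disjoint, so any hitting set needs a separate item for each — at least 2. Hence 2 is optimal.

2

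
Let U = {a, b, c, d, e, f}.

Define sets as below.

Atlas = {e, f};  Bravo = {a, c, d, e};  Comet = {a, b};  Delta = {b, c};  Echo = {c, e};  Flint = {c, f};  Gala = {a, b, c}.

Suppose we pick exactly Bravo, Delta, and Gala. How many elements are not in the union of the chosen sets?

1

Union of Bravo, Delta, Gala = {a, b, c, d, e}.
Not covered: f — 1 element.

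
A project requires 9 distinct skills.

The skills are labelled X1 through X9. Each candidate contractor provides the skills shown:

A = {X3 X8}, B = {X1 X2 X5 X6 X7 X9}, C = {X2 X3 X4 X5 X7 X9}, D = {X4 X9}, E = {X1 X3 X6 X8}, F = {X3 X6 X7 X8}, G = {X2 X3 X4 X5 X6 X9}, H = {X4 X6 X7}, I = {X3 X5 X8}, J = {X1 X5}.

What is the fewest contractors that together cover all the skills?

Take {C, E}. Their union is {X1, X2, X3, X4, X5, X6, X7, X8, X9}, which is all 9 skills.
No single contractor has all 9 skills (the largest, B, has 6), so 2 is optimal.

2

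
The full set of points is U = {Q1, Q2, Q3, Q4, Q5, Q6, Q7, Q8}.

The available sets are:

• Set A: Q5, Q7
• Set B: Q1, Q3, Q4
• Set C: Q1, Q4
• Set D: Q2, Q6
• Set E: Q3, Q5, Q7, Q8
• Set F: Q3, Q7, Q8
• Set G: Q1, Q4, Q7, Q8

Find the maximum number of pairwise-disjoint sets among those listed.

A, C, D are pairwise disjoint (A={Q5,Q7}; C={Q1,Q4}; D={Q2,Q6}).
Every remaining set overlaps one of these, and no 4 of the listed sets are pairwise disjoint, so 3 is the maximum.

3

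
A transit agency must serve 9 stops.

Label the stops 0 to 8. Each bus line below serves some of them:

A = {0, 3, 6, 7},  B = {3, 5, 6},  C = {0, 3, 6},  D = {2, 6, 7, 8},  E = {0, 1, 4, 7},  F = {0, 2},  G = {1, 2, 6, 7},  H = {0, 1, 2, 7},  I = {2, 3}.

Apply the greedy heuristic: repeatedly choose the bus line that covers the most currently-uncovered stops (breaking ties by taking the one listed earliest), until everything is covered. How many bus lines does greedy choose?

4

Greedy: pick A (covers 4 new) → pick D (covers 2 new) → pick E (covers 2 new) → pick B (covers 1 new). Total picks: 4.
(The true minimum cover uses only 3 bus lines, so greedy is not optimal here.)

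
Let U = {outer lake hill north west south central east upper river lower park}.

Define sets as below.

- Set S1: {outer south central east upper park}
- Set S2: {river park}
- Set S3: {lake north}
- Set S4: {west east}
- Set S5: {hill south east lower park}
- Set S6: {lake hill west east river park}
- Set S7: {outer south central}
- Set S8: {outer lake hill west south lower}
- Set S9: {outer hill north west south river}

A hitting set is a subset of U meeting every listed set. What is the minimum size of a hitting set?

4

Take H = {north, south, east, river}. Each listed set contains at least one of these, so H is a hitting set of size 4.
The sets S2, S3, S4, S7 are pairwise disjoint, so any hitting set needs a separate point for each — at least 4. Hence 4 is optimal.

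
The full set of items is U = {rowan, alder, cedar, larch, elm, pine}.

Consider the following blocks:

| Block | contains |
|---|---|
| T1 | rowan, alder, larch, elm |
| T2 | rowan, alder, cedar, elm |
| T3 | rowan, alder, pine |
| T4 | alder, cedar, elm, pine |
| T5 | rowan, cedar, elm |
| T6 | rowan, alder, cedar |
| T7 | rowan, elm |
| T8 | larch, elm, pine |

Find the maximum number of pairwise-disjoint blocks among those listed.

T6, T8 are pairwise disjoint (T6={rowan,alder,cedar}; T8={larch,elm,pine}).
Every remaining block overlaps one of these, and no 3 of the listed blocks are pairwise disjoint, so 2 is the maximum.

2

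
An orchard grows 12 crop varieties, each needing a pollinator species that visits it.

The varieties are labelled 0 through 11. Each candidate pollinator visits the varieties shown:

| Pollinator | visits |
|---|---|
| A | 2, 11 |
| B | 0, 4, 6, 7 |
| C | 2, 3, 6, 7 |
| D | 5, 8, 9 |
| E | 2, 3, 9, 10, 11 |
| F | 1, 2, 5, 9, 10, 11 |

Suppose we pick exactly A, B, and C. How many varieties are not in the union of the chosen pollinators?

5

Union of A, B, C = {0, 2, 3, 4, 6, 7, 11}.
Not covered: 1, 5, 8, 9, 10 — 5 varieties.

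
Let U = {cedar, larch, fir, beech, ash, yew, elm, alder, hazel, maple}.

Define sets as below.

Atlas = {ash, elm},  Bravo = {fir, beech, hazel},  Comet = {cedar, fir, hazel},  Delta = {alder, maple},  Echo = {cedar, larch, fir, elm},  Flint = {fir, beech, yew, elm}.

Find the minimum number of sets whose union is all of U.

Atlas and Comet and Delta and Echo and Flint together: Atlas ∪ Comet ∪ Delta ∪ Echo ∪ Flint = {cedar, larch, fir, beech, ash, yew, elm, alder, hazel, maple} — every element is covered.
No 4 of the 6 sets cover everything (all 15 combinations miss at least one element), so 5 is optimal.

5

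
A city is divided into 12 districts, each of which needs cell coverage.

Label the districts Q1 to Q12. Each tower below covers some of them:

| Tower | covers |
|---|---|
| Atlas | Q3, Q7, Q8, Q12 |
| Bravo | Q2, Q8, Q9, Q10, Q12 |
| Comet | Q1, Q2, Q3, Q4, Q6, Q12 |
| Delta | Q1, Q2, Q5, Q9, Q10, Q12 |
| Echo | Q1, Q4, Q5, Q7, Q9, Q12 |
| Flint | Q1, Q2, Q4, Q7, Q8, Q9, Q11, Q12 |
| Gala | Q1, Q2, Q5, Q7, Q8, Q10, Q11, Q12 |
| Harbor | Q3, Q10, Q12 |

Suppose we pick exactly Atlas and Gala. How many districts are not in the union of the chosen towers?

3

Union of Atlas, Gala = {Q1, Q2, Q3, Q5, Q7, Q8, Q10, Q11, Q12}.
Not covered: Q4, Q6, Q9 — 3 districts.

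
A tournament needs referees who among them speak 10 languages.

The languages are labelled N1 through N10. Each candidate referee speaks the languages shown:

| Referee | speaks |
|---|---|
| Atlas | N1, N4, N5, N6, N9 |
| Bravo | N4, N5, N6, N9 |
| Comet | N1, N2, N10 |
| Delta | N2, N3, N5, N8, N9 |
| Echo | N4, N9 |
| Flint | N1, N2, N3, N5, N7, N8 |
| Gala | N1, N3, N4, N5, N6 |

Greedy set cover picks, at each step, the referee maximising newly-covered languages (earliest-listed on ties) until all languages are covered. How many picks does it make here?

Greedy: pick Flint (covers 6 new) → pick Atlas (covers 3 new) → pick Comet (covers 1 new). Total picks: 3.

3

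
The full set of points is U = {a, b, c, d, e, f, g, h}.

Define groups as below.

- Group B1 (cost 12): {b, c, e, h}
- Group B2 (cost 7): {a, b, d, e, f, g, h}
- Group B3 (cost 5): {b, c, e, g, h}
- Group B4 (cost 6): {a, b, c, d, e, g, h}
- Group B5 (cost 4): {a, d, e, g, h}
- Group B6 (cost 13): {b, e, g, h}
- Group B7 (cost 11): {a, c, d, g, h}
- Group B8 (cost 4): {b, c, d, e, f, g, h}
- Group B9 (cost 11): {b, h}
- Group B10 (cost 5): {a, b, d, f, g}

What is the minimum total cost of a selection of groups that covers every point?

8

B5, B8 together cover every point (B5 ∪ B8 = {a, b, c, d, e, f, g, h}); total cost 4 + 4 = 8.
No covering selection has total cost below 8.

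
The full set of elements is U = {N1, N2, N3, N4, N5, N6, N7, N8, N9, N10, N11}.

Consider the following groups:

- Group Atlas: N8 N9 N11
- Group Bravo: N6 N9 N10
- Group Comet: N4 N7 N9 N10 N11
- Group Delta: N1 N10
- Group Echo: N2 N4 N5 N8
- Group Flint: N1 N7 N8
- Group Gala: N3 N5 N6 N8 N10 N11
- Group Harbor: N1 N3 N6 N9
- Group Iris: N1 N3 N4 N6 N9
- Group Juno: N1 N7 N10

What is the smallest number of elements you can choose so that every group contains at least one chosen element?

H = {N6, N8, N10} meets every group (each contains at least one member of H), and |H| = 3.
No choice of 2 elements meets every group, so 3 is the minimum.

3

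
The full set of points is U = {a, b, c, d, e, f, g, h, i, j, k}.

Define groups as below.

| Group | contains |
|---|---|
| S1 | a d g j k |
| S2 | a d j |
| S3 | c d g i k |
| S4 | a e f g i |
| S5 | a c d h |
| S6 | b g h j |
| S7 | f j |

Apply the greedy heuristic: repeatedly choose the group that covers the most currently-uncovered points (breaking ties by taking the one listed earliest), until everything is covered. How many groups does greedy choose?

Greedy: pick S1 (covers 5 new) → pick S4 (covers 3 new) → pick S5 (covers 2 new) → pick S6 (covers 1 new). Total picks: 4.
(The true minimum cover uses only 3 groups, so greedy is not optimal here.)

4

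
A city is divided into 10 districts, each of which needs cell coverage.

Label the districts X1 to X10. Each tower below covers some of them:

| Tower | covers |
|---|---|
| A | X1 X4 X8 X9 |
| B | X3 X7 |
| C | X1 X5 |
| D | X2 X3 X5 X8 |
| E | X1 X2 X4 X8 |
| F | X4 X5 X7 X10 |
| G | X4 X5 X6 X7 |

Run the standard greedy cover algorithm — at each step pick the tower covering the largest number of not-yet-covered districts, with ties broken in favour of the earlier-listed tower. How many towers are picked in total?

Greedy: pick A (covers 4 new) → pick D (covers 3 new) → pick F (covers 2 new) → pick G (covers 1 new). Total picks: 4.

4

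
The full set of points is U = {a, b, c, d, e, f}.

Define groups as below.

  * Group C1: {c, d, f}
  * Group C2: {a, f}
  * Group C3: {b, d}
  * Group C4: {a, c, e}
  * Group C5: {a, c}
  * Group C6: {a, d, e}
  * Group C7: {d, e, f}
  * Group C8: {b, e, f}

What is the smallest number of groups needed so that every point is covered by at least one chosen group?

3

C3, C5, and C7 cover everything between them: the union {a, b, c, d, e, f} is all of U.
No 2 of the 8 groups cover everything (all 28 combinations miss at least one point), so 3 is optimal.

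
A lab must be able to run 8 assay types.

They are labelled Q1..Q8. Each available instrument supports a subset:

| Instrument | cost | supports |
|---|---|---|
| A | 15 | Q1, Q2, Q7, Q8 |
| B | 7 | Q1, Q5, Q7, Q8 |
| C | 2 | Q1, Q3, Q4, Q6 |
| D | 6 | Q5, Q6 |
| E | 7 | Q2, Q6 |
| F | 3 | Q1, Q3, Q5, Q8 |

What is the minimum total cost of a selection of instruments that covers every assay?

16

B, C, E together cover every assay (B ∪ C ∪ E = {Q1, Q2, Q3, Q4, Q5, Q6, Q7, Q8}); total cost 7 + 2 + 7 = 16.
The greedy pick C, F, B, E costs 19; no covering selection beats 16.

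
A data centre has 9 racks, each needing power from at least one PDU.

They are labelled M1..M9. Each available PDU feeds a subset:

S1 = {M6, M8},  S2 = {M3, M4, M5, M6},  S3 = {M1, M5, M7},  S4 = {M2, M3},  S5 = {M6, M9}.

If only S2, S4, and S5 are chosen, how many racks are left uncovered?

Union of S2, S4, S5 = {M2, M3, M4, M5, M6, M9}.
Not covered: M1, M7, M8 — 3 racks.

3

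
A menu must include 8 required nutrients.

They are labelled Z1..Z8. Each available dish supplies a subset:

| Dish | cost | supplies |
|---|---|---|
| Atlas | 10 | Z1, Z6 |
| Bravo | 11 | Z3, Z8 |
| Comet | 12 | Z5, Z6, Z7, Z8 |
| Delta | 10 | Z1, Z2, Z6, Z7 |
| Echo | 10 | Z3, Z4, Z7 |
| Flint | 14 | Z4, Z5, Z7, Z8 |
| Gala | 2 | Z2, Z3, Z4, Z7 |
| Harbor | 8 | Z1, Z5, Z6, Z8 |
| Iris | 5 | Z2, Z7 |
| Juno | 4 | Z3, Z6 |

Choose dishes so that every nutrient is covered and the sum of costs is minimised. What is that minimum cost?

Gala, Harbor together cover every nutrient (Gala ∪ Harbor = {Z1, Z2, Z3, Z4, Z5, Z6, Z7, Z8}); total cost 2 + 8 = 10.
No covering selection has total cost below 10.

10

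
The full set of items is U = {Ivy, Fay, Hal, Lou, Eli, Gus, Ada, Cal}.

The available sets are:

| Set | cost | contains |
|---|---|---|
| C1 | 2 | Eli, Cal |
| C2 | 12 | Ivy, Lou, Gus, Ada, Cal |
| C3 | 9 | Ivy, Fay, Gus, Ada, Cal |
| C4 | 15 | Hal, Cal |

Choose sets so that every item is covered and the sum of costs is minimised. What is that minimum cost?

38

C1, C2, C3, C4 together cover every item (C1 ∪ C2 ∪ C3 ∪ C4 = {Ivy, Fay, Hal, Lou, Eli, Gus, Ada, Cal}); total cost 2 + 12 + 9 + 15 = 38.
No covering selection has total cost below 38.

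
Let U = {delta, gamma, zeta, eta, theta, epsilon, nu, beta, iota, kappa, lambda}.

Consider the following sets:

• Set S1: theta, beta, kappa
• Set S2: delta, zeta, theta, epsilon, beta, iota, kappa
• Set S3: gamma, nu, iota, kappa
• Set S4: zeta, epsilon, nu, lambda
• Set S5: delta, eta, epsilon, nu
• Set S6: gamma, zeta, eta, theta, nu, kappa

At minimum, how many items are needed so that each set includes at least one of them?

2

Take H = {nu, beta}. Each listed set contains at least one of these, so H is a hitting set of size 2.
The sets S1, S5 are pairwise disjoint, so any hitting set needs a separate item for each — at least 2. Hence 2 is optimal.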